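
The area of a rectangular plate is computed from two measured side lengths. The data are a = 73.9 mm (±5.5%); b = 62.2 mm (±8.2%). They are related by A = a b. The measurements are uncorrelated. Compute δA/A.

0.0987

Products/powers → add relative errors in quadrature, weighted by exponent:
  (1·δa/a)² = (1×0.0550)² = 0.00303;  (1·δb/b)² = (1×0.0820)² = 0.00672
δA/A = √(0.00975) = 0.0987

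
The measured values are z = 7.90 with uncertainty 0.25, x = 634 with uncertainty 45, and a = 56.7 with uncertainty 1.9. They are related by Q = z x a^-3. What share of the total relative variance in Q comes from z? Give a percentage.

6.20%

(δQ/Q)² = (1·δz/z)² + (1·δx/x)² + (-3·δa/a)²
  z term: (1×0.0316)² = 0.00100
  x term: (1×0.0710)² = 0.00504
  a term: (-3×0.0335)² = 0.0101
Total = 0.0161. Share from z = 0.00100/0.0161 = 0.0620.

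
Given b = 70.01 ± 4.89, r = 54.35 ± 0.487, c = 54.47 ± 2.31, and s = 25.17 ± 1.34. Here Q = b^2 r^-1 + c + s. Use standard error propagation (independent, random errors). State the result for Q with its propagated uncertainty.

169.8 ± 12.9

Let p = b^2·r^-1 = 90.18. δp/p = √((2·δb/b)² + (-1·δr/r)²) = √(0.0195 + 8.03e-05) = 0.140, so δp = 12.6.
Q = p + c + s: δQ = √(δp² + δc² + δs²) = √(159 + 5.34 + 1.80) = 12.9
Q = 169.8.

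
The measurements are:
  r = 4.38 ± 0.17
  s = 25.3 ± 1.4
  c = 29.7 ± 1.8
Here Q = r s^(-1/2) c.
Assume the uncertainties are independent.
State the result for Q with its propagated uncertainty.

25.9 ± 1.99

Q is a product of powers, so relative uncertainties combine in quadrature:
  (1·δr/r)² = (1×0.0388)² = 0.00151;  (−½·δs/s)² = (-0.5×0.0553)² = 0.000766;  (1·δc/c)² = (1×0.0606)² = 0.00367
δQ/Q = √(0.00595) = 0.0771
Q = 25.9, so δQ = 0.0771 × 25.9 = 1.99.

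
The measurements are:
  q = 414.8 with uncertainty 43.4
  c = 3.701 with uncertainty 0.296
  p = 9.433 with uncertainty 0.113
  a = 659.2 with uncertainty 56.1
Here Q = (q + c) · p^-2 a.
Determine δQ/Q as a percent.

13.6%

Let u = q + c = 418.5. δu = √(δq² + δc²) = √(1880 + 0.0876) = 43.4, so δu/u = 0.104.
Q is then a monomial in u, p, a:
δQ/Q = √((δu/u)² + (-2·δp/p)² + (1·δa/a)²) = √(0.0108 + 0.000574 + 0.00724) = 0.136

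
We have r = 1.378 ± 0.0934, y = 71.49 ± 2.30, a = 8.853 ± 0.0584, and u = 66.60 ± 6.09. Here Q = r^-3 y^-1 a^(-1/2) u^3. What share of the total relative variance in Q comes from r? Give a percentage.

35.1%

(δQ/Q)² = (-3·δr/r)² + (-1·δy/y)² + (−½·δa/a)² + (3·δu/u)²
  r term: (-3×0.0678)² = 0.0413
  y term: (-1×0.0322)² = 0.00104
  a term: (-0.5×0.00660)² = 1.09e-05
  u term: (3×0.0914)² = 0.0753
Total = 0.118. Share from r = 0.0413/0.118 = 0.351.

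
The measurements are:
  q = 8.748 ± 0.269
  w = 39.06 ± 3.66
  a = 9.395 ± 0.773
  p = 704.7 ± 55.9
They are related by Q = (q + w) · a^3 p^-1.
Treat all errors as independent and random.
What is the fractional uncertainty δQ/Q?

Let u = q + w = 47.81. δu = √(δq² + δw²) = √(0.0724 + 13.4) = 3.67, so δu/u = 0.0768.
Q is then a monomial in u, a, p:
δQ/Q = √((δu/u)² + (3·δa/a)² + (-1·δp/p)²) = √(0.00589 + 0.0609 + 0.00629) = 0.270

0.270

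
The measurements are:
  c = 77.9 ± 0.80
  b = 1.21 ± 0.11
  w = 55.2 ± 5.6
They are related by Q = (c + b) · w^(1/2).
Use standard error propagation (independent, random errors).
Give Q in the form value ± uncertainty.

588 ± 30.4

Let u = c + b = 79.1. δu = √(δc² + δb²) = √(0.640 + 0.0121) = 0.808, so δu/u = 0.0102.
Q is then a monomial in u, w:
δQ/Q = √((δu/u)² + (½·δw/w)²) = √(0.000104 + 0.00257) = 0.0517
Q = 588, so δQ = 0.0517 × 588 = 30.4.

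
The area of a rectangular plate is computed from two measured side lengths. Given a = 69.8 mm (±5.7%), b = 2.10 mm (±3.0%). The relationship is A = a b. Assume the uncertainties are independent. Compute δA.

Since A is a product/quotient, work with relative uncertainties:
  (1·δa/a)² = (1×0.0570)² = 0.00325;  (1·δb/b)² = (1×0.0300)² = 0.000900
δA/A = √(0.00415) = 0.0644
A = 147 mm^2, so δA = 0.0644 × 147 = 9.44 mm^2.

9.44 mm^2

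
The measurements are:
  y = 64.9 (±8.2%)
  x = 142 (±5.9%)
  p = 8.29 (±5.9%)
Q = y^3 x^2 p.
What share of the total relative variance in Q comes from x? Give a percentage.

(δQ/Q)² = (3·δy/y)² + (2·δx/x)² + (1·δp/p)²
  y term: (3×0.0820)² = 0.0605
  x term: (2×0.0590)² = 0.0139
  p term: (1×0.0590)² = 0.00348
Total = 0.0779. Share from x = 0.0139/0.0779 = 0.179.

17.9%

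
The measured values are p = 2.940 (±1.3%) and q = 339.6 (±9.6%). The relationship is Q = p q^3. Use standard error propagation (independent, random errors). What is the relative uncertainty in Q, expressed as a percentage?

28.8%

For a monomial Q ∝ p, q^3, fractional errors add in quadrature:
  (1·δp/p)² = (1×0.0130)² = 0.000169;  (3·δq/q)² = (3×0.0960)² = 0.0829
δQ/Q = √(0.0831) = 0.288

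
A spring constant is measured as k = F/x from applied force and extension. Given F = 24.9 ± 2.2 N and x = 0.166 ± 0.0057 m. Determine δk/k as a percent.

9.48%

Since k is a product/quotient, work with relative uncertainties:
  (1·δF/F)² = (1×0.0884)² = 0.00781;  (-1·δx/x)² = (-1×0.0343)² = 0.00118
δk/k = √(0.00899) = 0.0948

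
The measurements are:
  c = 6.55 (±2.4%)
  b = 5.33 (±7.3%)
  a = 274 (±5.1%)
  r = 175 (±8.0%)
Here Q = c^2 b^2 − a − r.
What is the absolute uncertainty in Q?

188

Let p = c^2·b^2 = 1220. δp/p = √((2·δc/c)² + (2·δb/b)²) = √(0.00230 + 0.0213) = 0.154, so δp = 187.
Q = p − a − r: δQ = √(δp² + δa² + δr²) = √(35100 + 195 + 196) = 188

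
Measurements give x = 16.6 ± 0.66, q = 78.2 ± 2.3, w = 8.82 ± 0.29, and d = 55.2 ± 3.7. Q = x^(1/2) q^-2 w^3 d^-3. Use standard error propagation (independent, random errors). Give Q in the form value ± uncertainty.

Since Q is a product/quotient, work with relative uncertainties:
  (½·δx/x)² = (0.5×0.0398)² = 0.000395;  (-2·δq/q)² = (-2×0.0294)² = 0.00346;  (3·δw/w)² = (3×0.0329)² = 0.00973;  (-3·δd/d)² = (-3×0.0670)² = 0.0404
δQ/Q = √(0.0540) = 0.232
Q = 2.72e-06, so δQ = 0.232 × 2.72e-06 = 6.32e-07.

(2.72 ± 0.632) × 10^-6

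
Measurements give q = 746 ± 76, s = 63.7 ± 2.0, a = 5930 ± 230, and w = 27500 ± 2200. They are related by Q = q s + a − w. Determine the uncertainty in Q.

Let p = q·s = 47500. δp/p = √((1·δq/q)² + (1·δs/s)²) = √(0.0104 + 0.000986) = 0.107, so δp = 5070.
Q = p + a − w: δQ = √(δp² + δa² + δw²) = √(2.57e+07 + 52900 + 4.84e+06) = 5530

5530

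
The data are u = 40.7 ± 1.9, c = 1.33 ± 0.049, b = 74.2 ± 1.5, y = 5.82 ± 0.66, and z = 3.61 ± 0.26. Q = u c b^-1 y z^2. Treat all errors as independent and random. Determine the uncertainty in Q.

10.7

For a monomial Q ∝ u, c, b^-1, y, z^2, fractional errors add in quadrature:
  (1·δu/u)² = (1×0.0467)² = 0.00218;  (1·δc/c)² = (1×0.0368)² = 0.00136;  (-1·δb/b)² = (-1×0.0202)² = 0.000409;  (1·δy/y)² = (1×0.113)² = 0.0129;  (2·δz/z)² = (2×0.0720)² = 0.0207
δQ/Q = √(0.0376) = 0.194
Q = 55.3, so δQ = 0.194 × 55.3 = 10.7.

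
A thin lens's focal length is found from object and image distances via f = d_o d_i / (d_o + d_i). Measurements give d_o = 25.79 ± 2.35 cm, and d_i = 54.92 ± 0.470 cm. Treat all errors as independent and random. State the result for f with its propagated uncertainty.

17.55 ± 1.09 cm

∂f/∂d_o = (d_i/(d_o+d_i))² = 0.463;  ∂f/∂d_i = (d_o/(d_o+d_i))² = 0.102
δf = √((∂f/∂d_o · δd_o)² + (∂f/∂d_i · δd_i)²) = √(1.18 + 0.00230) = 1.09 cm
f = 17.55 cm.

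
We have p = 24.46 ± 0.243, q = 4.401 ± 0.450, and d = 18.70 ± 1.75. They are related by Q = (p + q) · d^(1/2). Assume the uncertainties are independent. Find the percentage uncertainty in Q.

5.00%

Let u = p + q = 28.86. δu = √(δp² + δq²) = √(0.0590 + 0.203) = 0.511, so δu/u = 0.0177.
Q is then a monomial in u, d:
δQ/Q = √((δu/u)² + (½·δd/d)²) = √(0.000314 + 0.00219) = 0.0500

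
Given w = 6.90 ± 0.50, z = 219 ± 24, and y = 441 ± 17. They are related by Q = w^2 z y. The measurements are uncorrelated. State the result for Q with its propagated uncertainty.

(4.60 ± 0.854) × 10^6

For a monomial Q ∝ w^2, z, y, fractional errors add in quadrature:
  (2·δw/w)² = (2×0.0725)² = 0.0210;  (1·δz/z)² = (1×0.110)² = 0.0120;  (1·δy/y)² = (1×0.0385)² = 0.00149
δQ/Q = √(0.0345) = 0.186
Q = 4.6e+06, so δQ = 0.186 × 4.6e+06 = 8.54e+05.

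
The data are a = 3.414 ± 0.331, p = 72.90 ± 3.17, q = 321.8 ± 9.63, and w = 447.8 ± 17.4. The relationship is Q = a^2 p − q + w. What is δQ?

Let h = a^2·p = 849.7. δh/h = √((2·δa/a)² + (1·δp/p)²) = √(0.0376 + 0.00189) = 0.199, so δh = 169.
Q = h − q + w: δQ = √(δh² + δq² + δw²) = √(28500 + 92.7 + 303) = 170

170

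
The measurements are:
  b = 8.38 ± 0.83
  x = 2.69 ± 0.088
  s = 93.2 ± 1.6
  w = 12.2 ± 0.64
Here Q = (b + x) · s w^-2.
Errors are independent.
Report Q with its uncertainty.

6.93 ± 0.903

Let u = b + x = 11.1. δu = √(δb² + δx²) = √(0.689 + 0.00774) = 0.835, so δu/u = 0.0754.
Q is then a monomial in u, s, w:
δQ/Q = √((δu/u)² + (1·δs/s)² + (-2·δw/w)²) = √(0.00568 + 0.000295 + 0.0110) = 0.130
Q = 6.93, so δQ = 0.130 × 6.93 = 0.903.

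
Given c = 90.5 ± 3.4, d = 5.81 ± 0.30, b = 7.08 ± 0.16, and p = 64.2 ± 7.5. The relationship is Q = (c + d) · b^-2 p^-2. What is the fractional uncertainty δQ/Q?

Let u = c + d = 96.3. δu = √(δc² + δd²) = √(11.6 + 0.0900) = 3.41, so δu/u = 0.0354.
Q is then a monomial in u, b, p:
δQ/Q = √((δu/u)² + (-2·δb/b)² + (-2·δp/p)²) = √(0.00126 + 0.00204 + 0.0546) = 0.241

0.241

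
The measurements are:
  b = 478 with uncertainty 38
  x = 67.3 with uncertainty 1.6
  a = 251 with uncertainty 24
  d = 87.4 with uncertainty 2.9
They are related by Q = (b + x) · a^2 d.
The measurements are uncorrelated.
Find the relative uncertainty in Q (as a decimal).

Let u = b + x = 545. δu = √(δb² + δx²) = √(1440 + 2.56) = 38.0, so δu/u = 0.0697.
Q is then a monomial in u, a, d:
δQ/Q = √((δu/u)² + (2·δa/a)² + (1·δd/d)²) = √(0.00486 + 0.0366 + 0.00110) = 0.206

0.206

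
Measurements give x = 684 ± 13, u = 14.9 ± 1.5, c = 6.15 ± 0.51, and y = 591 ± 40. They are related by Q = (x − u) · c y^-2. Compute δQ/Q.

Let w = x − u = 669. δw = √(δx² + δu²) = √(169 + 2.25) = 13.1, so δw/w = 0.0196.
Q is then a monomial in w, c, y:
δQ/Q = √((δw/w)² + (1·δc/c)² + (-2·δy/y)²) = √(0.000383 + 0.00688 + 0.0183) = 0.160

0.160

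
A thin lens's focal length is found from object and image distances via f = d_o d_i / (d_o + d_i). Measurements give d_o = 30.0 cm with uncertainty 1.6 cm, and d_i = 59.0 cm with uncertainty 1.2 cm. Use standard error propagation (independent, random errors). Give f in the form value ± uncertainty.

19.9 ± 0.716 cm

∂f/∂d_o = (d_i/(d_o+d_i))² = 0.439;  ∂f/∂d_i = (d_o/(d_o+d_i))² = 0.114
δf = √((∂f/∂d_o · δd_o)² + (∂f/∂d_i · δd_i)²) = √(0.494 + 0.0186) = 0.716 cm
f = 19.9 cm.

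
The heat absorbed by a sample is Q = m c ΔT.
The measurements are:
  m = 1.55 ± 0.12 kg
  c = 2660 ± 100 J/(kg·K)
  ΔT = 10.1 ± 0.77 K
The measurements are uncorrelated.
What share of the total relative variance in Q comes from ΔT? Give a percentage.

44.0%

(δQ/Q)² = (1·δm/m)² + (1·δc/c)² + (1·δΔT/ΔT)²
  m term: (1×0.0774)² = 0.00599
  c term: (1×0.0376)² = 0.00141
  ΔT term: (1×0.0762)² = 0.00581
Total = 0.0132. Share from ΔT = 0.00581/0.0132 = 0.440.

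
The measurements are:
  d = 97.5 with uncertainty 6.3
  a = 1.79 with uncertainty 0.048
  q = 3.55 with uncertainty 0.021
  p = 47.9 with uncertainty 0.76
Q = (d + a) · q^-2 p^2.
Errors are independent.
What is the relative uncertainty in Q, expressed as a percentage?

Let u = d + a = 99.3. δu = √(δd² + δa²) = √(39.7 + 0.00230) = 6.30, so δu/u = 0.0635.
Q is then a monomial in u, q, p:
δQ/Q = √((δu/u)² + (-2·δq/q)² + (2·δp/p)²) = √(0.00403 + 0.000140 + 0.00101) = 0.0719

7.19%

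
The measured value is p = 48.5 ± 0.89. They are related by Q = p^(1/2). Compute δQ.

0.0639

For a monomial Q ∝ p^(1/2), fractional errors add in quadrature:
  (½·δp/p)² = (0.5×0.0184)² = 8.42e-05
δQ/Q = √(8.42e-05) = 0.00918
Q = 6.96, so δQ = 0.00918 × 6.96 = 0.0639.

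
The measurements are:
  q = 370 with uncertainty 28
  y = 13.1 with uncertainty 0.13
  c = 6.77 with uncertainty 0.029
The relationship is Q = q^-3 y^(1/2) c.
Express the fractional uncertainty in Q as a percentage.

Relative error in a monomial: (δQ/Q)² = Σ (nᵢ · δxᵢ/xᵢ)².
  (-3·δq/q)² = (-3×0.0757)² = 0.0515;  (½·δy/y)² = (0.5×0.00992)² = 2.46e-05;  (1·δc/c)² = (1×0.00428)² = 1.83e-05
δQ/Q = √(0.0516) = 0.227

22.7%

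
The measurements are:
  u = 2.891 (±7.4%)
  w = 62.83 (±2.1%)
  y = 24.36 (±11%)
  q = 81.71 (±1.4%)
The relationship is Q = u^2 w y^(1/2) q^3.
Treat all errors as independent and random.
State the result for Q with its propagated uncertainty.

For a monomial Q ∝ u^2, w, y^(1/2), q^3, fractional errors add in quadrature:
  (2·δu/u)² = (2×0.0740)² = 0.0219;  (1·δw/w)² = (1×0.0210)² = 0.000441;  (½·δy/y)² = (0.5×0.110)² = 0.00302;  (3·δq/q)² = (3×0.0140)² = 0.00176
δQ/Q = √(0.0271) = 0.165
Q = 1.414e+09, so δQ = 0.165 × 1.414e+09 = 2.33e+08.

(1.414 ± 0.233) × 10^9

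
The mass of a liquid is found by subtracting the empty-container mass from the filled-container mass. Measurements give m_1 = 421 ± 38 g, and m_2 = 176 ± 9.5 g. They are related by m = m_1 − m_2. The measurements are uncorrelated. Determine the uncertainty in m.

Sums and differences: (δm)² = Σ (cᵢ δxᵢ)².
  (δm_1)² = 1440;  (δm_2)² = 90.2
δm = √(1530) = 39.2 g

39.2 g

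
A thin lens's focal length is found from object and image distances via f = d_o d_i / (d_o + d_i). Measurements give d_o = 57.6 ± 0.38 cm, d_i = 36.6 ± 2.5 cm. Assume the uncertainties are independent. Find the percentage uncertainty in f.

∂f/∂d_o = (d_i/(d_o+d_i))² = 0.151;  ∂f/∂d_i = (d_o/(d_o+d_i))² = 0.374
δf = √((∂f/∂d_o · δd_o)² + (∂f/∂d_i · δd_i)²) = √(0.00329 + 0.874) = 0.936 cm
f = 22.4 cm, so δf/f = 0.936/22.4 = 0.0418.

4.18%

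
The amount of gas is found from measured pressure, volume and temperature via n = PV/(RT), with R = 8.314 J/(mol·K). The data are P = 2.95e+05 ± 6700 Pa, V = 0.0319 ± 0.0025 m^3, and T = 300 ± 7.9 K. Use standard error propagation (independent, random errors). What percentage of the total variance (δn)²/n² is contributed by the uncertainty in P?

(δn/n)² = (1·δP/P)² + (1·δV/V)² + (-1·δT/T)²
  P term: (1×0.0227)² = 0.000516
  V term: (1×0.0784)² = 0.00614
  T term: (-1×0.0263)² = 0.000693
Total = 0.00735. Share from P = 0.000516/0.00735 = 0.0702.

7.02%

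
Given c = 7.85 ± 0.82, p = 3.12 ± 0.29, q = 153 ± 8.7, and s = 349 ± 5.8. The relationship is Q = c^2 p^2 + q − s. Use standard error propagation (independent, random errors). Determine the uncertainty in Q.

Let w = c^2·p^2 = 600. δw/w = √((2·δc/c)² + (2·δp/p)²) = √(0.0436 + 0.0346) = 0.280, so δw = 168.
Q = w + q − s: δQ = √(δw² + δq² + δs²) = √(28100 + 75.7 + 33.6) = 168

168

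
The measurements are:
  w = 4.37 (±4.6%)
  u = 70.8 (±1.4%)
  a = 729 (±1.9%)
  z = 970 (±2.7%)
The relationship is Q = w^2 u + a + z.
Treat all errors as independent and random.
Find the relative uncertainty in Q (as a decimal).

Let p = w^2·u = 1350. δp/p = √((2·δw/w)² + (1·δu/u)²) = √(0.00846 + 0.000196) = 0.0931, so δp = 126.
Q = p + a + z: δQ = √(δp² + δa² + δz²) = √(15800 + 192 + 686) = 129
Q = 3050, so δQ/Q = 129/3050 = 0.0424.

0.0424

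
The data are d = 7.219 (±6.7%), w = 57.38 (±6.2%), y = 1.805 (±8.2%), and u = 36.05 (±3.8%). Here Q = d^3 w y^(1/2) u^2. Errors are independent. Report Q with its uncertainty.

Relative error in a monomial: (δQ/Q)² = Σ (nᵢ · δxᵢ/xᵢ)².
  (3·δd/d)² = (3×0.0670)² = 0.0404;  (1·δw/w)² = (1×0.0620)² = 0.00384;  (½·δy/y)² = (0.5×0.0820)² = 0.00168;  (2·δu/u)² = (2×0.0380)² = 0.00578
δQ/Q = √(0.0517) = 0.227
Q = 3.769e+07, so δQ = 0.227 × 3.769e+07 = 8.57e+06.

(3.769 ± 0.857) × 10^7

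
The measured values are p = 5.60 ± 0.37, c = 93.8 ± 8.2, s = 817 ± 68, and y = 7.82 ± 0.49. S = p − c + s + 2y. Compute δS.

Each term contributes (cᵢ δxᵢ)² to (δS)²:
  (δp)² = 0.137;  (δc)² = 67.2;  (δs)² = 4620;  (2·δy)² = 0.960
δS = √(4690) = 68.5

68.5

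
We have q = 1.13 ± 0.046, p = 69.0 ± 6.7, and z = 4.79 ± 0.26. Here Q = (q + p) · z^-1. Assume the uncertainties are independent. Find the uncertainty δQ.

1.61

Let u = q + p = 70.1. δu = √(δq² + δp²) = √(0.00212 + 44.9) = 6.70, so δu/u = 0.0955.
Q is then a monomial in u, z:
δQ/Q = √((δu/u)² + (-1·δz/z)²) = √(0.00913 + 0.00295) = 0.110
Q = 14.6, so δQ = 0.110 × 14.6 = 1.61.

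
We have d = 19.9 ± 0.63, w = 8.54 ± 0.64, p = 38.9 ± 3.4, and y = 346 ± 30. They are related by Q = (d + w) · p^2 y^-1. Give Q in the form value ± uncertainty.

Let u = d + w = 28.4. δu = √(δd² + δw²) = √(0.397 + 0.410) = 0.898, so δu/u = 0.0316.
Q is then a monomial in u, p, y:
δQ/Q = √((δu/u)² + (2·δp/p)² + (-1·δy/y)²) = √(0.000997 + 0.0306 + 0.00752) = 0.198
Q = 124, so δQ = 0.198 × 124 = 24.6.

124 ± 24.6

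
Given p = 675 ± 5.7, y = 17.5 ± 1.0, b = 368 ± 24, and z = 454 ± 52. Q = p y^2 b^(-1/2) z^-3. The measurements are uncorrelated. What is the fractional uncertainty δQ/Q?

Products/powers → add relative errors in quadrature, weighted by exponent:
  (1·δp/p)² = (1×0.00844)² = 7.13e-05;  (2·δy/y)² = (2×0.0571)² = 0.0131;  (−½·δb/b)² = (-0.5×0.0652)² = 0.00106;  (-3·δz/z)² = (-3×0.115)² = 0.118
δQ/Q = √(0.132) = 0.364

0.364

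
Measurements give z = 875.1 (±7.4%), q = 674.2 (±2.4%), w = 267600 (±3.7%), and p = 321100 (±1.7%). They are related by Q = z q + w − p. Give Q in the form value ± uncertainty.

Let h = z·q = 590000. δh/h = √((1·δz/z)² + (1·δq/q)²) = √(0.00548 + 0.000576) = 0.0778, so δh = 45900.
Q = h + w − p: δQ = √(δh² + δw² + δp²) = √(2.11e+09 + 9.8e+07 + 2.98e+07) = 47300
Q = 536500.

536500 ± 47300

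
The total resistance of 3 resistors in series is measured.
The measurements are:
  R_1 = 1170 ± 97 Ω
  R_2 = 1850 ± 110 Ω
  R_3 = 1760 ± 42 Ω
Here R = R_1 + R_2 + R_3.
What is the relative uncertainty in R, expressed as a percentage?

R is a linear combination, so absolute uncertainties add in quadrature:
  (δR_1)² = 9410;  (δR_2)² = 12100;  (δR_3)² = 1760
δR = √(23300) = 153 Ω
R = 4780 Ω, so δR/R = 153/4780 = 0.0319.

3.19%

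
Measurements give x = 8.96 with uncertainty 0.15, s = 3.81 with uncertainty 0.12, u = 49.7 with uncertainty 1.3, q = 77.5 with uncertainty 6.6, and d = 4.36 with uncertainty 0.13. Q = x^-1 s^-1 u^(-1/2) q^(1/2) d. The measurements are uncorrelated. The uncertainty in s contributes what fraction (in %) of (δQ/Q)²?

23.9%

(δQ/Q)² = (-1·δx/x)² + (-1·δs/s)² + (−½·δu/u)² + (½·δq/q)² + (1·δd/d)²
  x term: (-1×0.0167)² = 0.000280
  s term: (-1×0.0315)² = 0.000992
  u term: (-0.5×0.0262)² = 0.000171
  q term: (0.5×0.0852)² = 0.00181
  d term: (1×0.0298)² = 0.000889
Total = 0.00415. Share from s = 0.000992/0.00415 = 0.239.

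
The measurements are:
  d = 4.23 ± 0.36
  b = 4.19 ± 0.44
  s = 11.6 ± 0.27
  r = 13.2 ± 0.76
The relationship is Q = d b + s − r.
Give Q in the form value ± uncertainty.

Let p = d·b = 17.7. δp/p = √((1·δd/d)² + (1·δb/b)²) = √(0.00724 + 0.0110) = 0.135, so δp = 2.40.
Q = p + s − r: δQ = √(δp² + δs² + δr²) = √(5.74 + 0.0729 + 0.578) = 2.53
Q = 16.1.

16.1 ± 2.53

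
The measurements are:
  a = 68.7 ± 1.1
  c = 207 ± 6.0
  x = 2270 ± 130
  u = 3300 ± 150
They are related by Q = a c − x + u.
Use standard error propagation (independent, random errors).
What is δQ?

511

Let p = a·c = 14200. δp/p = √((1·δa/a)² + (1·δc/c)²) = √(0.000256 + 0.000840) = 0.0331, so δp = 471.
Q = p − x + u: δQ = √(δp² + δx² + δu²) = √(2.22e+05 + 16900 + 22500) = 511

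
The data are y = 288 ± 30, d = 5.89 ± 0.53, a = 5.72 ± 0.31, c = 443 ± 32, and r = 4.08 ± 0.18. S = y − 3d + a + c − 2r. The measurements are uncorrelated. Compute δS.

43.9

S is a linear combination, so absolute uncertainties add in quadrature:
  (δy)² = 900;  (3·δd)² = 2.53;  (δa)² = 0.0961;  (δc)² = 1020;  (2·δr)² = 0.130
δS = √(1930) = 43.9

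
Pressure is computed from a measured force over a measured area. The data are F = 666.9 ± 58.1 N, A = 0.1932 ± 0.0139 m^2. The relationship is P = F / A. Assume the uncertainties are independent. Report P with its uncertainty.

Since P is a product/quotient, work with relative uncertainties:
  (1·δF/F)² = (1×0.0871)² = 0.00759;  (-1·δA/A)² = (-1×0.0719)² = 0.00518
δP/P = √(0.0128) = 0.113
P = 3452 Pa, so δP = 0.113 × 3452 = 390 Pa.

3452 ± 390 Pa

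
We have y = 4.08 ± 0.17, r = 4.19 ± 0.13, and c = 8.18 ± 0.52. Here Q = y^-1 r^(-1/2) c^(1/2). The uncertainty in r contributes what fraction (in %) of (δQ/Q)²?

8.06%

(δQ/Q)² = (-1·δy/y)² + (−½·δr/r)² + (½·δc/c)²
  y term: (-1×0.0417)² = 0.00174
  r term: (-0.5×0.0310)² = 0.000241
  c term: (0.5×0.0636)² = 0.00101
Total = 0.00299. Share from r = 0.000241/0.00299 = 0.0806.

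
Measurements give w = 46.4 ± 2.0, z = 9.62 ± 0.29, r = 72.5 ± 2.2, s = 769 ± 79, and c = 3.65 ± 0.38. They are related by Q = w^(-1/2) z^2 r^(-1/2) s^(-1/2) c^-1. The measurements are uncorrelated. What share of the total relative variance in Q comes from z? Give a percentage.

(δQ/Q)² = (−½·δw/w)² + (2·δz/z)² + (−½·δr/r)² + (−½·δs/s)² + (-1·δc/c)²
  w term: (-0.5×0.0431)² = 0.000464
  z term: (2×0.0301)² = 0.00364
  r term: (-0.5×0.0303)² = 0.000230
  s term: (-0.5×0.103)² = 0.00264
  c term: (-1×0.104)² = 0.0108
Total = 0.0178. Share from z = 0.00364/0.0178 = 0.204.

20.4%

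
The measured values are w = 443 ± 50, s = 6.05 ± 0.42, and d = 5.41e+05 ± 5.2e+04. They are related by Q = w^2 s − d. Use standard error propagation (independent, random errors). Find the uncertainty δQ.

2.85e+05

Let p = w^2·s = 1.19e+06. δp/p = √((2·δw/w)² + (1·δs/s)²) = √(0.0510 + 0.00482) = 0.236, so δp = 2.8e+05.
Q = p − d: δQ = √(δp² + δd²) = √(7.86e+10 + 2.7e+09) = 2.85e+05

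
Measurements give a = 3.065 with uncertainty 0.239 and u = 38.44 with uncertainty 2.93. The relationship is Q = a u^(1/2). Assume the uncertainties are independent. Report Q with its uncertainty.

19.00 ± 1.65

Relative error in a monomial: (δQ/Q)² = Σ (nᵢ · δxᵢ/xᵢ)².
  (1·δa/a)² = (1×0.0780)² = 0.00608;  (½·δu/u)² = (0.5×0.0762)² = 0.00145
δQ/Q = √(0.00753) = 0.0868
Q = 19.00, so δQ = 0.0868 × 19.00 = 1.65.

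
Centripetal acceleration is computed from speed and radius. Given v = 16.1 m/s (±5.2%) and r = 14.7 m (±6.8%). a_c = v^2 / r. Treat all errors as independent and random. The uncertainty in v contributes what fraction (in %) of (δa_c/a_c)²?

70.1%

(δa_c/a_c)² = (2·δv/v)² + (-1·δr/r)²
  v term: (2×0.0520)² = 0.0108
  r term: (-1×0.0680)² = 0.00462
Total = 0.0154. Share from v = 0.0108/0.0154 = 0.701.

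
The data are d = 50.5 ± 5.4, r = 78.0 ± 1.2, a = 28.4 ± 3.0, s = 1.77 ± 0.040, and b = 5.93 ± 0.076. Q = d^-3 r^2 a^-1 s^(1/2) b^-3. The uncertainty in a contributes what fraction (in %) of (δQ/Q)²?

(δQ/Q)² = (-3·δd/d)² + (2·δr/r)² + (-1·δa/a)² + (½·δs/s)² + (-3·δb/b)²
  d term: (-3×0.107)² = 0.103
  r term: (2×0.0154)² = 0.000947
  a term: (-1×0.106)² = 0.0112
  s term: (0.5×0.0226)² = 0.000128
  b term: (-3×0.0128)² = 0.00148
Total = 0.117. Share from a = 0.0112/0.117 = 0.0957.

9.57%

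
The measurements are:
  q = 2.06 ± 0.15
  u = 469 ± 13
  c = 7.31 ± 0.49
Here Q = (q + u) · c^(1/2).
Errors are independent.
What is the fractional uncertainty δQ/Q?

Let w = q + u = 471. δw = √(δq² + δu²) = √(0.0225 + 169) = 13.0, so δw/w = 0.0276.
Q is then a monomial in w, c:
δQ/Q = √((δw/w)² + (½·δc/c)²) = √(0.000762 + 0.00112) = 0.0434

0.0434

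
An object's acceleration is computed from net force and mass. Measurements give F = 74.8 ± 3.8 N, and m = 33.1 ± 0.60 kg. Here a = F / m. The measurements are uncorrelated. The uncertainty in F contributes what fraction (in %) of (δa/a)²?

88.7%

(δa/a)² = (1·δF/F)² + (-1·δm/m)²
  F term: (1×0.0508)² = 0.00258
  m term: (-1×0.0181)² = 0.000329
Total = 0.00291. Share from F = 0.00258/0.00291 = 0.887.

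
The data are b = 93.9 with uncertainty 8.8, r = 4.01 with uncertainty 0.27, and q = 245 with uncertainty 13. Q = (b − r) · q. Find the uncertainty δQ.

2450

Let u = b − r = 89.9. δu = √(δb² + δr²) = √(77.4 + 0.0729) = 8.80, so δu/u = 0.0979.
Q is then a monomial in u, q:
δQ/Q = √((δu/u)² + (1·δq/q)²) = √(0.00959 + 0.00282) = 0.111
Q = 22000, so δQ = 0.111 × 22000 = 2450.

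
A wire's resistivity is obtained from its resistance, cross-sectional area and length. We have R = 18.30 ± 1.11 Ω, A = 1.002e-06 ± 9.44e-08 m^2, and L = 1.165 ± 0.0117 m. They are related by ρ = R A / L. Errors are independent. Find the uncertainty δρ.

For a monomial ρ ∝ R, A, L^-1, fractional errors add in quadrature:
  (1·δR/R)² = (1×0.0607)² = 0.00368;  (1·δA/A)² = (1×0.0942)² = 0.00888;  (-1·δL/L)² = (-1×0.0100)² = 0.000101
δρ/ρ = √(0.0127) = 0.112
ρ = 1.574e-05 Ω·m, so δρ = 0.112 × 1.574e-05 = 1.77e-06 Ω·m.

1.77e-06 Ω·m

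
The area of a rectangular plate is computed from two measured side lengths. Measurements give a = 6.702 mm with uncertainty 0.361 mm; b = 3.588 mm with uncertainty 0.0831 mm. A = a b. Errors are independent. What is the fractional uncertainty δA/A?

A is a product of powers, so relative uncertainties combine in quadrature:
  (1·δa/a)² = (1×0.0539)² = 0.00290;  (1·δb/b)² = (1×0.0232)² = 0.000536
δA/A = √(0.00344) = 0.0586

0.0586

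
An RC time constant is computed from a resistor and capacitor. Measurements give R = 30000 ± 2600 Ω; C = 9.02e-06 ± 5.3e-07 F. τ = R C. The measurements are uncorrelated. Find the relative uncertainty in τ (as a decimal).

Products/powers → add relative errors in quadrature, weighted by exponent:
  (1·δR/R)² = (1×0.0867)² = 0.00751;  (1·δC/C)² = (1×0.0588)² = 0.00345
δτ/τ = √(0.0110) = 0.105

0.105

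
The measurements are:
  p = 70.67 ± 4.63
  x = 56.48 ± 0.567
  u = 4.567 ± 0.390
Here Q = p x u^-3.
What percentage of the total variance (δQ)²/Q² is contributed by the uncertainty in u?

(δQ/Q)² = (1·δp/p)² + (1·δx/x)² + (-3·δu/u)²
  p term: (1×0.0655)² = 0.00429
  x term: (1×0.0100)² = 0.000101
  u term: (-3×0.0854)² = 0.0656
Total = 0.0700. Share from u = 0.0656/0.0700 = 0.937.

93.7%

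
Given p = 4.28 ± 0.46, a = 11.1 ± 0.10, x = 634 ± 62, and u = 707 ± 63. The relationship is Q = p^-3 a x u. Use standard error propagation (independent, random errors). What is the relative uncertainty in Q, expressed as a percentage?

Relative error in a monomial: (δQ/Q)² = Σ (nᵢ · δxᵢ/xᵢ)².
  (-3·δp/p)² = (-3×0.107)² = 0.104;  (1·δa/a)² = (1×0.00901)² = 8.12e-05;  (1·δx/x)² = (1×0.0978)² = 0.00956;  (1·δu/u)² = (1×0.0891)² = 0.00794
δQ/Q = √(0.122) = 0.349

34.9%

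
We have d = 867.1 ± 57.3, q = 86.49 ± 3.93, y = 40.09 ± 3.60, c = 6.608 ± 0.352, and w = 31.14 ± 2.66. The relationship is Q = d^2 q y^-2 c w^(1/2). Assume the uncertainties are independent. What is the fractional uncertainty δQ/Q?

0.238

Each factor contributes (exponent × relative error)² to (δQ/Q)²:
  (2·δd/d)² = (2×0.0661)² = 0.0175;  (1·δq/q)² = (1×0.0454)² = 0.00206;  (-2·δy/y)² = (-2×0.0898)² = 0.0323;  (1·δc/c)² = (1×0.0533)² = 0.00284;  (½·δw/w)² = (0.5×0.0854)² = 0.00182
δQ/Q = √(0.0564) = 0.238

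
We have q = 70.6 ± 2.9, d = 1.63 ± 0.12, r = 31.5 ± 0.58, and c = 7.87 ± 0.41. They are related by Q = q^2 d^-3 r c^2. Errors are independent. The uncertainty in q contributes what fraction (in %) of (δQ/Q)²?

(δQ/Q)² = (2·δq/q)² + (-3·δd/d)² + (1·δr/r)² + (2·δc/c)²
  q term: (2×0.0411)² = 0.00675
  d term: (-3×0.0736)² = 0.0488
  r term: (1×0.0184)² = 0.000339
  c term: (2×0.0521)² = 0.0109
Total = 0.0667. Share from q = 0.00675/0.0667 = 0.101.

10.1%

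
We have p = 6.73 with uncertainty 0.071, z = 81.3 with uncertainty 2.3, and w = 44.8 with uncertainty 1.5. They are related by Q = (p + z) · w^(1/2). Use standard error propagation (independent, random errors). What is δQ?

18.3

Let u = p + z = 88.0. δu = √(δp² + δz²) = √(0.00504 + 5.29) = 2.30, so δu/u = 0.0261.
Q is then a monomial in u, w:
δQ/Q = √((δu/u)² + (½·δw/w)²) = √(0.000683 + 0.000280) = 0.0310
Q = 589, so δQ = 0.0310 × 589 = 18.3.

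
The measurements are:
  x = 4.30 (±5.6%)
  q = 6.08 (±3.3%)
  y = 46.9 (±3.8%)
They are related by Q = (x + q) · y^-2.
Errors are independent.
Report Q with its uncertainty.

0.00472 ± 0.000386

Let u = x + q = 10.4. δu = √(δx² + δq²) = √(0.0580 + 0.0403) = 0.313, so δu/u = 0.0302.
Q is then a monomial in u, y:
δQ/Q = √((δu/u)² + (-2·δy/y)²) = √(0.000912 + 0.00578) = 0.0818
Q = 0.00472, so δQ = 0.0818 × 0.00472 = 0.000386.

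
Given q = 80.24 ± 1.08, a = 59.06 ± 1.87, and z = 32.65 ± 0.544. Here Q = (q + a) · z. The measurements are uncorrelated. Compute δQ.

Let u = q + a = 139.3. δu = √(δq² + δa²) = √(1.17 + 3.50) = 2.16, so δu/u = 0.0155.
Q is then a monomial in u, z:
δQ/Q = √((δu/u)² + (1·δz/z)²) = √(0.000240 + 0.000278) = 0.0228
Q = 4548, so δQ = 0.0228 × 4548 = 104.

104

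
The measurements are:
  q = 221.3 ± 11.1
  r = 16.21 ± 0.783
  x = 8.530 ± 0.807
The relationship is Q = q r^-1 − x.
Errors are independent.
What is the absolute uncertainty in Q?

Let p = q·r^-1 = 13.65. δp/p = √((1·δq/q)² + (-1·δr/r)²) = √(0.00252 + 0.00233) = 0.0696, so δp = 0.951.
Q = p − x: δQ = √(δp² + δx²) = √(0.904 + 0.651) = 1.25

1.25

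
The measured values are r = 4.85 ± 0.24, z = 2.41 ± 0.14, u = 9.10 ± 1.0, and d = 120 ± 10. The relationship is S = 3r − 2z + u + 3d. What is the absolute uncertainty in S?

30.0

S is a linear combination, so absolute uncertainties add in quadrature:
  (3·δr)² = 0.518;  (2·δz)² = 0.0784;  (δu)² = 1.00;  (3·δd)² = 900
δS = √(902) = 30.0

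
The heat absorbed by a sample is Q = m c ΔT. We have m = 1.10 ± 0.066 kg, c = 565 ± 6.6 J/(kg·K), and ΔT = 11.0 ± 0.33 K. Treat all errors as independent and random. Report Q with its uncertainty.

6840 ± 466 J

Relative error in a monomial: (δQ/Q)² = Σ (nᵢ · δxᵢ/xᵢ)².
  (1·δm/m)² = (1×0.0600)² = 0.00360;  (1·δc/c)² = (1×0.0117)² = 0.000136;  (1·δΔT/ΔT)² = (1×0.0300)² = 0.000900
δQ/Q = √(0.00464) = 0.0681
Q = 6840 J, so δQ = 0.0681 × 6840 = 466 J.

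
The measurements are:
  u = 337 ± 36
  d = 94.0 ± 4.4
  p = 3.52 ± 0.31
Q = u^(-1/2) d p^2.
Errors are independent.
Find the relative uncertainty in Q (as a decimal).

0.190

Since Q is a product/quotient, work with relative uncertainties:
  (−½·δu/u)² = (-0.5×0.107)² = 0.00285;  (1·δd/d)² = (1×0.0468)² = 0.00219;  (2·δp/p)² = (2×0.0881)² = 0.0310
δQ/Q = √(0.0361) = 0.190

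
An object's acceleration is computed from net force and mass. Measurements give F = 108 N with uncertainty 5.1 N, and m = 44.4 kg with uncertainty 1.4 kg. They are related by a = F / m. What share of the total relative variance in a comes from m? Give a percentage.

30.8%

(δa/a)² = (1·δF/F)² + (-1·δm/m)²
  F term: (1×0.0472)² = 0.00223
  m term: (-1×0.0315)² = 0.000994
Total = 0.00322. Share from m = 0.000994/0.00322 = 0.308.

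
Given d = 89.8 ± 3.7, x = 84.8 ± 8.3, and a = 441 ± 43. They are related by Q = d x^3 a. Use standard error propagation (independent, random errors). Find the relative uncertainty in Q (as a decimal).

For a monomial Q ∝ d, x^3, a, fractional errors add in quadrature:
  (1·δd/d)² = (1×0.0412)² = 0.00170;  (3·δx/x)² = (3×0.0979)² = 0.0862;  (1·δa/a)² = (1×0.0975)² = 0.00951
δQ/Q = √(0.0974) = 0.312

0.312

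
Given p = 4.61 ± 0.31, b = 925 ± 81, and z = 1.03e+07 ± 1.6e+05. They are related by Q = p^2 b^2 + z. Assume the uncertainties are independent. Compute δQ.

Let w = p^2·b^2 = 1.82e+07. δw/w = √((2·δp/p)² + (2·δb/b)²) = √(0.0181 + 0.0307) = 0.221, so δw = 4.02e+06.
Q = w + z: δQ = √(δw² + δz²) = √(1.61e+13 + 2.56e+10) = 4.02e+06

4.02e+06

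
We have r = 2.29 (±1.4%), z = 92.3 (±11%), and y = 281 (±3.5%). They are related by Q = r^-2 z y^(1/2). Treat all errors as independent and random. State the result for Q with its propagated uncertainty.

295 ± 33.9

Q is a product of powers, so relative uncertainties combine in quadrature:
  (-2·δr/r)² = (-2×0.0140)² = 0.000784;  (1·δz/z)² = (1×0.110)² = 0.0121;  (½·δy/y)² = (0.5×0.0350)² = 0.000306
δQ/Q = √(0.0132) = 0.115
Q = 295, so δQ = 0.115 × 295 = 33.9.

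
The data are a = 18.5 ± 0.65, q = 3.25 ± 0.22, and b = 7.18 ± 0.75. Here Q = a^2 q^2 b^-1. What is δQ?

93.1

Each factor contributes (exponent × relative error)² to (δQ/Q)²:
  (2·δa/a)² = (2×0.0351)² = 0.00494;  (2·δq/q)² = (2×0.0677)² = 0.0183;  (-1·δb/b)² = (-1×0.104)² = 0.0109
δQ/Q = √(0.0342) = 0.185
Q = 503, so δQ = 0.185 × 503 = 93.1.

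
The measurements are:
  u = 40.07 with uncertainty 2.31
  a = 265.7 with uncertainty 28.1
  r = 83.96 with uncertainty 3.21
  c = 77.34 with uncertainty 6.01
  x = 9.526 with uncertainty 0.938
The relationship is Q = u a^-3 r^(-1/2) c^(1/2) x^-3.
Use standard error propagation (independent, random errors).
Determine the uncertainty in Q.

Each factor contributes (exponent × relative error)² to (δQ/Q)²:
  (1·δu/u)² = (1×0.0576)² = 0.00332;  (-3·δa/a)² = (-3×0.106)² = 0.101;  (−½·δr/r)² = (-0.5×0.0382)² = 0.000365;  (½·δc/c)² = (0.5×0.0777)² = 0.00151;  (-3·δx/x)² = (-3×0.0985)² = 0.0873
δQ/Q = √(0.193) = 0.439
Q = 2.372e-09, so δQ = 0.439 × 2.372e-09 = 1.04e-09.

1.04e-09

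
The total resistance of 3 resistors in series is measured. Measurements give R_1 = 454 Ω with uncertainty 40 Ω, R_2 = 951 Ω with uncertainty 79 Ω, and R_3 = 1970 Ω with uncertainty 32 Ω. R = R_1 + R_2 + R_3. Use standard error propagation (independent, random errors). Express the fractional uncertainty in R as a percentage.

Sums and differences: (δR)² = Σ (cᵢ δxᵢ)².
  (δR_1)² = 1600;  (δR_2)² = 6240;  (δR_3)² = 1020
δR = √(8860) = 94.2 Ω
R = 3380 Ω, so δR/R = 94.2/3380 = 0.0279.

2.79%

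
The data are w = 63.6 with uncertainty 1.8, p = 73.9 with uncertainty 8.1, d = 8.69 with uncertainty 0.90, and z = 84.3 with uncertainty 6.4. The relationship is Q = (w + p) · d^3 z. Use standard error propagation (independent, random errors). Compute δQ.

2.48e+06

Let u = w + p = 138. δu = √(δw² + δp²) = √(3.24 + 65.6) = 8.30, so δu/u = 0.0603.
Q is then a monomial in u, d, z:
δQ/Q = √((δu/u)² + (3·δd/d)² + (1·δz/z)²) = √(0.00364 + 0.0965 + 0.00576) = 0.325
Q = 7.61e+06, so δQ = 0.325 × 7.61e+06 = 2.48e+06.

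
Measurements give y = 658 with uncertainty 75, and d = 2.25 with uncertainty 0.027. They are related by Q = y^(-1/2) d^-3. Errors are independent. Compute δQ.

Each factor contributes (exponent × relative error)² to (δQ/Q)²:
  (−½·δy/y)² = (-0.5×0.114)² = 0.00325;  (-3·δd/d)² = (-3×0.0120)² = 0.00130
δQ/Q = √(0.00454) = 0.0674
Q = 0.00342, so δQ = 0.0674 × 0.00342 = 0.000231.

0.000231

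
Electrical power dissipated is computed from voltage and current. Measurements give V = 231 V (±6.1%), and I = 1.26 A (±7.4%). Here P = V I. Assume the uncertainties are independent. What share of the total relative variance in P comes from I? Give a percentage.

(δP/P)² = (1·δV/V)² + (1·δI/I)²
  V term: (1×0.0610)² = 0.00372
  I term: (1×0.0740)² = 0.00548
Total = 0.00920. Share from I = 0.00548/0.00920 = 0.595.

59.5%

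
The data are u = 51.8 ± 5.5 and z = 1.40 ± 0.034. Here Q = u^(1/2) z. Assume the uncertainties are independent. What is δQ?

Q is a product of powers, so relative uncertainties combine in quadrature:
  (½·δu/u)² = (0.5×0.106)² = 0.00282;  (1·δz/z)² = (1×0.0243)² = 0.000590
δQ/Q = √(0.00341) = 0.0584
Q = 10.1, so δQ = 0.0584 × 10.1 = 0.588.

0.588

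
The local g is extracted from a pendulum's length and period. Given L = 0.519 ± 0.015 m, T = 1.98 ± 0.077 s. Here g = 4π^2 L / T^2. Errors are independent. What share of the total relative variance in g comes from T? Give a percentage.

87.9%

(δg/g)² = (1·δL/L)² + (-2·δT/T)²
  L term: (1×0.0289)² = 0.000835
  T term: (-2×0.0389)² = 0.00605
Total = 0.00688. Share from T = 0.00605/0.00688 = 0.879.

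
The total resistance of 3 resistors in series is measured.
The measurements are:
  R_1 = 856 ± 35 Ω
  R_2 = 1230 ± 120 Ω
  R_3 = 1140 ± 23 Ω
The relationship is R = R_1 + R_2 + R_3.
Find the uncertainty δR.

127 Ω

Absolute uncertainties add in quadrature for a linear combination:
  (δR_1)² = 1220;  (δR_2)² = 14400;  (δR_3)² = 529
δR = √(16200) = 127 Ω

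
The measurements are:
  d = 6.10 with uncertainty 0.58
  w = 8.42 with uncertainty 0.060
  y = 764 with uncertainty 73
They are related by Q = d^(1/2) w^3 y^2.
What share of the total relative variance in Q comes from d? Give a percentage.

5.76%

(δQ/Q)² = (½·δd/d)² + (3·δw/w)² + (2·δy/y)²
  d term: (0.5×0.0951)² = 0.00226
  w term: (3×0.00713)² = 0.000457
  y term: (2×0.0955)² = 0.0365
Total = 0.0392. Share from d = 0.00226/0.0392 = 0.0576.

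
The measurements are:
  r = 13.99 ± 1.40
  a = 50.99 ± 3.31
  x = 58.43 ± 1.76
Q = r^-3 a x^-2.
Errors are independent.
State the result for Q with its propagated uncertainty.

Q is a product of powers, so relative uncertainties combine in quadrature:
  (-3·δr/r)² = (-3×0.100)² = 0.0901;  (1·δa/a)² = (1×0.0649)² = 0.00421;  (-2·δx/x)² = (-2×0.0301)² = 0.00363
δQ/Q = √(0.0980) = 0.313
Q = 5.455e-06, so δQ = 0.313 × 5.455e-06 = 1.71e-06.

(5.455 ± 1.71) × 10^-6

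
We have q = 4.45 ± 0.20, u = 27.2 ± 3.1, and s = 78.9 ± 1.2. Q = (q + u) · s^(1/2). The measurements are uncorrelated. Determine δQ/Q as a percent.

Let w = q + u = 31.6. δw = √(δq² + δu²) = √(0.0400 + 9.61) = 3.11, so δw/w = 0.0981.
Q is then a monomial in w, s:
δQ/Q = √((δw/w)² + (½·δs/s)²) = √(0.00963 + 5.78e-05) = 0.0984

9.84%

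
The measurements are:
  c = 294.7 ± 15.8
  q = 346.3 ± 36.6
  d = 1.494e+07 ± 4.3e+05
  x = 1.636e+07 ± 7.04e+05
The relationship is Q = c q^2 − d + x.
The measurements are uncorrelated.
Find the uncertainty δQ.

Let p = c·q^2 = 3.534e+07. δp/p = √((1·δc/c)² + (2·δq/q)²) = √(0.00287 + 0.0447) = 0.218, so δp = 7.71e+06.
Q = p − d + x: δQ = √(δp² + δd² + δx²) = √(5.94e+13 + 1.85e+11 + 4.96e+11) = 7.75e+06

7.75e+06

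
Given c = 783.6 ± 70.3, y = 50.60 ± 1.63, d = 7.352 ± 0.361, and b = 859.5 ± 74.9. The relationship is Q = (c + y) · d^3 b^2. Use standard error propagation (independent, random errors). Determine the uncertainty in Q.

Let u = c + y = 834.2. δu = √(δc² + δy²) = √(4940 + 2.66) = 70.3, so δu/u = 0.0843.
Q is then a monomial in u, d, b:
δQ/Q = √((δu/u)² + (3·δd/d)² + (2·δb/b)²) = √(0.00711 + 0.0217 + 0.0304) = 0.243
Q = 2.449e+11, so δQ = 0.243 × 2.449e+11 = 5.96e+10.

5.96e+10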